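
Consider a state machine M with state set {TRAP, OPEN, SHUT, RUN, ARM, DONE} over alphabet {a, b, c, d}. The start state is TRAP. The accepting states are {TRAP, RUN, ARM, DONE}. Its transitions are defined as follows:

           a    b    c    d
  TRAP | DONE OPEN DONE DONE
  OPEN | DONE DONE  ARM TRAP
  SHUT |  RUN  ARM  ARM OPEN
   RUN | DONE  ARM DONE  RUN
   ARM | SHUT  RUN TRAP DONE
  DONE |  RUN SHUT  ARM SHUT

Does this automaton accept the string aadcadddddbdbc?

Yes

start at TRAP
read 'a': TRAP → DONE
read 'a': DONE → RUN
read 'd': RUN → RUN
read 'c': RUN → DONE
read 'a': DONE → RUN
read 'd': RUN → RUN
read 'd': RUN → RUN
read 'd': RUN → RUN
read 'd': RUN → RUN
read 'd': RUN → RUN
read 'b': RUN → ARM
read 'd': ARM → DONE
read 'b': DONE → SHUT
read 'c': SHUT → ARM
End state ARM is accepting.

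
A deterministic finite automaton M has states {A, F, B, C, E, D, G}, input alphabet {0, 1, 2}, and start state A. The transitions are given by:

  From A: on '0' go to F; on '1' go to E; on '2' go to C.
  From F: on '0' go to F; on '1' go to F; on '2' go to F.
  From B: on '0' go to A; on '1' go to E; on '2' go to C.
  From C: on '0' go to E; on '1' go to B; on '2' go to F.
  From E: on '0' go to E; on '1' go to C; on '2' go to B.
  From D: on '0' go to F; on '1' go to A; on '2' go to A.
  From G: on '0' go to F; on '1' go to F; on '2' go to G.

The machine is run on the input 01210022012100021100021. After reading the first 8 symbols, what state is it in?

F

A → F → F → F → F → F → F → F → F
After 8 symbols: F.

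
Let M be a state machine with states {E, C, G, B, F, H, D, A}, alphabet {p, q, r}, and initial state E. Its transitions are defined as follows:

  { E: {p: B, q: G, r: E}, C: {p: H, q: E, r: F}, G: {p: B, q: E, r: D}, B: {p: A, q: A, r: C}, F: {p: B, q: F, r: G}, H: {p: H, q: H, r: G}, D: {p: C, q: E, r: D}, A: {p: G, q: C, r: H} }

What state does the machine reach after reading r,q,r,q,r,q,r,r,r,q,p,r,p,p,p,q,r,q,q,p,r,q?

E

Trace: E -r-> E -q-> G -r-> D -q-> E -r-> E -q-> G -r-> D -r-> D -r-> D -q-> E -p-> B -r-> C -p-> H -p-> H -p-> H -q-> H -r-> G -q-> E -q-> G -p-> B -r-> C -q-> E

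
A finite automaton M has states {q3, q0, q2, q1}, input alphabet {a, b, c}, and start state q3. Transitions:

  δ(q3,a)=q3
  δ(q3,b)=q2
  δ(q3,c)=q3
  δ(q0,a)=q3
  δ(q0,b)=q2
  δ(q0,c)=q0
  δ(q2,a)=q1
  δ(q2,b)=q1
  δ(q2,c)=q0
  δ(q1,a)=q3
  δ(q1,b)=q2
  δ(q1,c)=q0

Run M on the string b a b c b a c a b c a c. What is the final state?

q3

q3 → q2 → q1 → q2 → q0 → q2 → q1 → q0 → q3 → q2 → q0 → q3 → q3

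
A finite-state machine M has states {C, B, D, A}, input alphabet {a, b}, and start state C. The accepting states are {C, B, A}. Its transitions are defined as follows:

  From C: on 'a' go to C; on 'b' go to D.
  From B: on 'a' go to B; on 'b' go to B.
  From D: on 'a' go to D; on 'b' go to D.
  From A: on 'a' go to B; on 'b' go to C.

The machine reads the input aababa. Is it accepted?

No

C → C → C → D → D → D → D
End state D is not accepting.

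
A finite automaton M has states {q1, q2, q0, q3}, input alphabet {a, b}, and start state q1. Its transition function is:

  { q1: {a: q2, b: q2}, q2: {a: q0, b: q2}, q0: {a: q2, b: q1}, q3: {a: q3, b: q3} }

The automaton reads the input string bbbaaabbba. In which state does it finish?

q0

q1 → q2 → q2 → q2 → q0 → q2 → q0 → q1 → q2 → q2 → q0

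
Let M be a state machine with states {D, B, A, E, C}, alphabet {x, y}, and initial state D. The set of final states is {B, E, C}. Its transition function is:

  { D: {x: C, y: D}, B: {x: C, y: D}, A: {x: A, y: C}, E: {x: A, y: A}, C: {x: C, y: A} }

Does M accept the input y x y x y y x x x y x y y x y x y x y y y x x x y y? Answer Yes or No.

Trace: D -y-> D -x-> C -y-> A -x-> A -y-> C -y-> A -x-> A -x-> A -x-> A -y-> C -x-> C -y-> A -y-> C -x-> C -y-> A -x-> A -y-> C -x-> C -y-> A -y-> C -y-> A -x-> A -x-> A -x-> A -y-> C -y-> A
End state A is not accepting.

No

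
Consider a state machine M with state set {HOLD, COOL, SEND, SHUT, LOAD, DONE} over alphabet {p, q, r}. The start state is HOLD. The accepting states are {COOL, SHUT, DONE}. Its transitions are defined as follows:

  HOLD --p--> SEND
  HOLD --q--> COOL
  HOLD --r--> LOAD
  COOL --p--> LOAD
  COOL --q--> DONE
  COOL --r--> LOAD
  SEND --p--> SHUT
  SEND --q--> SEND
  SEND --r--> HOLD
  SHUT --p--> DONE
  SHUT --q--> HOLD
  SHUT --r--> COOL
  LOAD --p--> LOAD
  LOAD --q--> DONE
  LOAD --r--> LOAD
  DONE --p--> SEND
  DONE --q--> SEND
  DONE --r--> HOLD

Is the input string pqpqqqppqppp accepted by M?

Yes

HOLD → SEND → SEND → SHUT → HOLD → COOL → DONE → SEND → SHUT → HOLD → SEND → SHUT → DONE
End state DONE is accepting.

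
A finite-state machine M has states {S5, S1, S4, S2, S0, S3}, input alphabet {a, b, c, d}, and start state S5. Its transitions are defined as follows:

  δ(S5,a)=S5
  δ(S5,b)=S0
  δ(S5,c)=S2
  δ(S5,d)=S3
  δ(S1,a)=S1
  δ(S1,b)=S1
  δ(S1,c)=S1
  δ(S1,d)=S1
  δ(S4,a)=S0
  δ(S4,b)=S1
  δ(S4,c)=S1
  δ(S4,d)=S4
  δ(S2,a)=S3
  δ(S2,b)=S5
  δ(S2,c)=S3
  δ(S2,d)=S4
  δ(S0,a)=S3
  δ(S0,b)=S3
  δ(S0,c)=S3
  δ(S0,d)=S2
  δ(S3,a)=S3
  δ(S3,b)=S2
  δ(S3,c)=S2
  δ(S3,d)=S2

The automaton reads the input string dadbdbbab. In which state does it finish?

Trace: S5 -d-> S3 -a-> S3 -d-> S2 -b-> S5 -d-> S3 -b-> S2 -b-> S5 -a-> S5 -b-> S0

S0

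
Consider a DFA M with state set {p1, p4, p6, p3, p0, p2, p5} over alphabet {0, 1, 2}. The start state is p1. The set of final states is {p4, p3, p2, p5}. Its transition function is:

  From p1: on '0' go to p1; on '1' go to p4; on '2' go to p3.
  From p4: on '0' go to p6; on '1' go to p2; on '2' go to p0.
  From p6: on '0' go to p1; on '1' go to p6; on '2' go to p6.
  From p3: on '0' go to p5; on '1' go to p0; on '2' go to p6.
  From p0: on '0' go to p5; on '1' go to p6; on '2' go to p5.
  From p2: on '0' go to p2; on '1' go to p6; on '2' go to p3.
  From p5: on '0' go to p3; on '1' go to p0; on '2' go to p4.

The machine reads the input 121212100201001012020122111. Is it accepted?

start at p1
read '1': p1 → p4
read '2': p4 → p0
read '1': p0 → p6
read '2': p6 → p6
read '1': p6 → p6
read '2': p6 → p6
read '1': p6 → p6
read '0': p6 → p1
read '0': p1 → p1
read '2': p1 → p3
read '0': p3 → p5
read '1': p5 → p0
read '0': p0 → p5
read '0': p5 → p3
read '1': p3 → p0
read '0': p0 → p5
read '1': p5 → p0
read '2': p0 → p5
read '0': p5 → p3
read '2': p3 → p6
read '0': p6 → p1
read '1': p1 → p4
read '2': p4 → p0
read '2': p0 → p5
read '1': p5 → p0
read '1': p0 → p6
read '1': p6 → p6
End state p6 is not accepting.

No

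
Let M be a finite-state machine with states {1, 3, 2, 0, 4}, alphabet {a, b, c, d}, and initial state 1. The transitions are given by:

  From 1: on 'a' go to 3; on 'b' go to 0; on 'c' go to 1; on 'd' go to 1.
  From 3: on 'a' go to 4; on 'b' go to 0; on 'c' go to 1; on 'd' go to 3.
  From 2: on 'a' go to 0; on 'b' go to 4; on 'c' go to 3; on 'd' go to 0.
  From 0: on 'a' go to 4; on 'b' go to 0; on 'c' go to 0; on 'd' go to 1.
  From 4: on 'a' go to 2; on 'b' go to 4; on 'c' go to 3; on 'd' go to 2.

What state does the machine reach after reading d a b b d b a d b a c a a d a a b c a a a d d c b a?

1 → 1 → 3 → 0 → 0 → 1 → 0 → 4 → 2 → 4 → 2 → 3 → 4 → 2 → 0 → 4 → 2 → 4 → 3 → 4 → 2 → 0 → 1 → 1 → 1 → 0 → 4

4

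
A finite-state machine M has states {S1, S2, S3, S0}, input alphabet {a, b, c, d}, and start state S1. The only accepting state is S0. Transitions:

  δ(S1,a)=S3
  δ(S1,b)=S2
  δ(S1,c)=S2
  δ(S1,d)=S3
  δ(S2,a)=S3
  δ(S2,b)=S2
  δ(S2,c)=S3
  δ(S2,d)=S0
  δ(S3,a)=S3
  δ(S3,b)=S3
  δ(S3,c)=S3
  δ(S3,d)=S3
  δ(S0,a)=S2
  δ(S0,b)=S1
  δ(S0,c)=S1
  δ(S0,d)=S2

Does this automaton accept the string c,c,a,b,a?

No

start at S1
read 'c': S1 → S2
read 'c': S2 → S3
read 'a': S3 → S3
read 'b': S3 → S3
read 'a': S3 → S3
End state S3 is not accepting.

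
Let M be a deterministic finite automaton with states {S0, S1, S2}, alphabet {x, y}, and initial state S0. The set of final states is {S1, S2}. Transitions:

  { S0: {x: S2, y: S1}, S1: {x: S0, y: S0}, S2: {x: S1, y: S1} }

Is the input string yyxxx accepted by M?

start at S0
read 'y': S0 → S1
read 'y': S1 → S0
read 'x': S0 → S2
read 'x': S2 → S1
read 'x': S1 → S0
End state S0 is not accepting.

No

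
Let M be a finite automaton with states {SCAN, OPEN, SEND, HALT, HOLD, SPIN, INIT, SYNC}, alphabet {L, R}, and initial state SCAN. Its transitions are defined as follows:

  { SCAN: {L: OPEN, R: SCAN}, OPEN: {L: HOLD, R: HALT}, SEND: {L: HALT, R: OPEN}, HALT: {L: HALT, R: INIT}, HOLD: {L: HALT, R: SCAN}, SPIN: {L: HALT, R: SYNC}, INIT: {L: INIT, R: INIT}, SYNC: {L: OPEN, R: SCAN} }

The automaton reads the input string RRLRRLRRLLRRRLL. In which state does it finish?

SCAN → SCAN → SCAN → OPEN → HALT → INIT → INIT → INIT → INIT → INIT → INIT → INIT → INIT → INIT → INIT → INIT

INIT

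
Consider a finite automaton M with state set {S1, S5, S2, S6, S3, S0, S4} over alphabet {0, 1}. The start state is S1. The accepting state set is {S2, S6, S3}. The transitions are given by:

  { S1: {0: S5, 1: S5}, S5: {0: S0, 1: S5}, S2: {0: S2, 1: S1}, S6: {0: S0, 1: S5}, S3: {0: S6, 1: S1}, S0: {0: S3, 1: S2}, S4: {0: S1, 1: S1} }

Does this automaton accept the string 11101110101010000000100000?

start at S1
read '1': S1 → S5
read '1': S5 → S5
read '1': S5 → S5
read '0': S5 → S0
read '1': S0 → S2
read '1': S2 → S1
read '1': S1 → S5
read '0': S5 → S0
read '1': S0 → S2
read '0': S2 → S2
read '1': S2 → S1
read '0': S1 → S5
read '1': S5 → S5
read '0': S5 → S0
read '0': S0 → S3
read '0': S3 → S6
read '0': S6 → S0
read '0': S0 → S3
read '0': S3 → S6
read '0': S6 → S0
read '1': S0 → S2
read '0': S2 → S2
read '0': S2 → S2
read '0': S2 → S2
read '0': S2 → S2
read '0': S2 → S2
End state S2 is accepting.

Yes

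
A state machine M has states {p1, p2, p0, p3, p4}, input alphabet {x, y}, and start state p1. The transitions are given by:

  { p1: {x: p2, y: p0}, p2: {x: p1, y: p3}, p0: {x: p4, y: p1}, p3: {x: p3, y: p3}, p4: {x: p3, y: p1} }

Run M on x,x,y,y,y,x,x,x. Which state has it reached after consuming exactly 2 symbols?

p1

p1 → p2 → p1
After 2 symbols: p1.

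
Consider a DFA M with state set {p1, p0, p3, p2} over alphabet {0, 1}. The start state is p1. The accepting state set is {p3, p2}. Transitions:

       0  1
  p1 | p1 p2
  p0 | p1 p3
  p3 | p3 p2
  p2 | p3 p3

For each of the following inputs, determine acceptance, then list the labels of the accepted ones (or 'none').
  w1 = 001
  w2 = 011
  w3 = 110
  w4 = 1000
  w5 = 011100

w1, w2, w3, w4, w5

w1: p1 → p1 → p1 → p2  → end p2, accepted
w2: p1 → p1 → p2 → p3  → end p3, accepted
w3: p1 → p2 → p3 → p3  → end p3, accepted
w4: p1 → p2 → p3 → p3 → p3  → end p3, accepted
w5: p1 → p1 → p2 → p3 → p2 → p3 → p3  → end p3, accepted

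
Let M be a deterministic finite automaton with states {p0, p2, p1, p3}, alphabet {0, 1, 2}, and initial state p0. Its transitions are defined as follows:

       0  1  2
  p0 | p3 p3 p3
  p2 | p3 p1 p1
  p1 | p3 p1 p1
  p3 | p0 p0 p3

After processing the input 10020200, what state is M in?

p3

Trace: p0 -1-> p3 -0-> p0 -0-> p3 -2-> p3 -0-> p0 -2-> p3 -0-> p0 -0-> p3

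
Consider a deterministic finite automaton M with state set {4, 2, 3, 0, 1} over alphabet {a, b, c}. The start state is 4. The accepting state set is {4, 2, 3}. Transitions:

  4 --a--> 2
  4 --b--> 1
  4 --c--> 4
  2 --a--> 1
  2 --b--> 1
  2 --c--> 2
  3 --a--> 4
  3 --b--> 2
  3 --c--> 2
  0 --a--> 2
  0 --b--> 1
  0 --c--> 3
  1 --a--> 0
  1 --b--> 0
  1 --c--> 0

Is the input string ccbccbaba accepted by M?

start at 4
read 'c': 4 → 4
read 'c': 4 → 4
read 'b': 4 → 1
read 'c': 1 → 0
read 'c': 0 → 3
read 'b': 3 → 2
read 'a': 2 → 1
read 'b': 1 → 0
read 'a': 0 → 2
End state 2 is accepting.

Yes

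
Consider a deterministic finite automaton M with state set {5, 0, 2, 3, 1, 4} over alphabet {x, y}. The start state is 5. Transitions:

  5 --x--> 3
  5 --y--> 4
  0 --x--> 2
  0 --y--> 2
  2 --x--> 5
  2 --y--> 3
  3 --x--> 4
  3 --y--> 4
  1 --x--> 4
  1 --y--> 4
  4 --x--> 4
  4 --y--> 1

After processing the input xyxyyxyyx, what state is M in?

4

5 → 3 → 4 → 4 → 1 → 4 → 4 → 1 → 4 → 4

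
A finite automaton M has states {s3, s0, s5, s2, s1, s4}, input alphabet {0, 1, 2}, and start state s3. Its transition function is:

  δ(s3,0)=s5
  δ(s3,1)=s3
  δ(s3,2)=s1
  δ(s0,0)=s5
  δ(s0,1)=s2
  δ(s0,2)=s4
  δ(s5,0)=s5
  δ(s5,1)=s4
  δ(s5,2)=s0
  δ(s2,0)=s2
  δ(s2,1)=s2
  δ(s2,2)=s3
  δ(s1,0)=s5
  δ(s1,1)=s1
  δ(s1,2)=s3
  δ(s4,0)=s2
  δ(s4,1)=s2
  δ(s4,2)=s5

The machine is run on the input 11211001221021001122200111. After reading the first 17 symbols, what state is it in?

s3 → s3 → s3 → s1 → s1 → s1 → s5 → s5 → s4 → s5 → s0 → s2 → s2 → s3 → s3 → s5 → s5 → s4
After 17 symbols: s4.

s4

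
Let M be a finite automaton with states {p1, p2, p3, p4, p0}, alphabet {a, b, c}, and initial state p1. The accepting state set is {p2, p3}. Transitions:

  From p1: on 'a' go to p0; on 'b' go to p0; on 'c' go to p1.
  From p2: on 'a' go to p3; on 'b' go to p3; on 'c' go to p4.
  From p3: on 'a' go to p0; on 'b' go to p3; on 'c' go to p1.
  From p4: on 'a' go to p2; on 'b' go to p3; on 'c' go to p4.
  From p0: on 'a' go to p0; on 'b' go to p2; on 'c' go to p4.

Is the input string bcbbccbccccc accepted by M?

No

p1 → p0 → p4 → p3 → p3 → p1 → p1 → p0 → p4 → p4 → p4 → p4 → p4
End state p4 is not accepting.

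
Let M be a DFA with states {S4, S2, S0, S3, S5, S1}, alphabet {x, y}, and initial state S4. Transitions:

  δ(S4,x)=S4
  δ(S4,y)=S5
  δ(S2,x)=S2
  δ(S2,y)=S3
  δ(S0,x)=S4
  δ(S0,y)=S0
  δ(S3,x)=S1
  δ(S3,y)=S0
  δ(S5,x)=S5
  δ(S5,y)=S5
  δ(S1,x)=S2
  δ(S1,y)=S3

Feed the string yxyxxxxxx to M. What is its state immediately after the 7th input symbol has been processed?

S5

Trace: S4 -y-> S5 -x-> S5 -y-> S5 -x-> S5 -x-> S5 -x-> S5 -x-> S5
After 7 symbols: S5.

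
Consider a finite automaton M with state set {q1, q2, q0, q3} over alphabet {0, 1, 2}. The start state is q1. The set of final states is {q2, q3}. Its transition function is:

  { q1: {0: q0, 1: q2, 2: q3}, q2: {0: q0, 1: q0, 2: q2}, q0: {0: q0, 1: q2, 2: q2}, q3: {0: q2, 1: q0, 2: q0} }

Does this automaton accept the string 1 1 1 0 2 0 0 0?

No

start at q1
read '1': q1 → q2
read '1': q2 → q0
read '1': q0 → q2
read '0': q2 → q0
read '2': q0 → q2
read '0': q2 → q0
read '0': q0 → q0
read '0': q0 → q0
End state q0 is not accepting.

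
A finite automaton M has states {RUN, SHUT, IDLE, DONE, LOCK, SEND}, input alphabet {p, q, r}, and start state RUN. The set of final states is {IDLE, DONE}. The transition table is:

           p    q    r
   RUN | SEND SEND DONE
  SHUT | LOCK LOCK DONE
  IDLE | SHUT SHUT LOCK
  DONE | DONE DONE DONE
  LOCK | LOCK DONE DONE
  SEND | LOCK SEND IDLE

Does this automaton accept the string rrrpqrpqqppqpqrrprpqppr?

start at RUN
read 'r': RUN → DONE
read 'r': DONE → DONE
read 'r': DONE → DONE
read 'p': DONE → DONE
read 'q': DONE → DONE
read 'r': DONE → DONE
read 'p': DONE → DONE
read 'q': DONE → DONE
read 'q': DONE → DONE
read 'p': DONE → DONE
read 'p': DONE → DONE
read 'q': DONE → DONE
read 'p': DONE → DONE
read 'q': DONE → DONE
read 'r': DONE → DONE
read 'r': DONE → DONE
read 'p': DONE → DONE
read 'r': DONE → DONE
read 'p': DONE → DONE
read 'q': DONE → DONE
read 'p': DONE → DONE
read 'p': DONE → DONE
read 'r': DONE → DONE
End state DONE is accepting.

Yes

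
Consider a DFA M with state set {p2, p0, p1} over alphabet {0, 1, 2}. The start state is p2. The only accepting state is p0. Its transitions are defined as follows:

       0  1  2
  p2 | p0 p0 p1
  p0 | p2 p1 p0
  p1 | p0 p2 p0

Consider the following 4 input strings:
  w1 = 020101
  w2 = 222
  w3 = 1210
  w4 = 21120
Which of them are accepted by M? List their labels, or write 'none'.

w1: p2 → p0 → p0 → p2 → p0 → p2 → p0  → end p0, accepted
w2: p2 → p1 → p0 → p0  → end p0, accepted
w3: p2 → p0 → p0 → p1 → p0  → end p0, accepted
w4: p2 → p1 → p2 → p0 → p0 → p2  → end p2, rejected

w1, w2, w3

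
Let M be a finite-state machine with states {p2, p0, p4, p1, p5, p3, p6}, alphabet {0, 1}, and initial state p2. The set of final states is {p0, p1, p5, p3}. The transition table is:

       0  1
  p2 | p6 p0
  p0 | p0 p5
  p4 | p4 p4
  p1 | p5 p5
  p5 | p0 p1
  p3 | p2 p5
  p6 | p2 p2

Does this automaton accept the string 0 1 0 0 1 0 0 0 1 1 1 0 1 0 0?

p2 → p6 → p2 → p6 → p2 → p0 → p0 → p0 → p0 → p5 → p1 → p5 → p0 → p5 → p0 → p0
End state p0 is accepting.

Yes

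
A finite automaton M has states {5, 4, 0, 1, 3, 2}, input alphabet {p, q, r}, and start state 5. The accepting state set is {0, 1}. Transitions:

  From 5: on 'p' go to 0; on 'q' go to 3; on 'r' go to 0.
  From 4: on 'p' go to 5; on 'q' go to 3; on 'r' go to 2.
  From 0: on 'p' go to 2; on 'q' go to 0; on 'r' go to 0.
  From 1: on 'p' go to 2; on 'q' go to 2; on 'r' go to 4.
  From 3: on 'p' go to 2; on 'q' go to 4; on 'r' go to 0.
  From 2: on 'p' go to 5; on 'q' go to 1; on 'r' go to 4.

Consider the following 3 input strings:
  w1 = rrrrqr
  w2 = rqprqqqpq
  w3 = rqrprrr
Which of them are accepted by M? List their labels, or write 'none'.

w1, w2

w1:
  start at 5
  read 'r': 5 → 0
  read 'r': 0 → 0
  read 'r': 0 → 0
  read 'r': 0 → 0
  read 'q': 0 → 0
  read 'r': 0 → 0
  end 0, accepted
w2:
  start at 5
  read 'r': 5 → 0
  read 'q': 0 → 0
  read 'p': 0 → 2
  read 'r': 2 → 4
  read 'q': 4 → 3
  read 'q': 3 → 4
  read 'q': 4 → 3
  read 'p': 3 → 2
  read 'q': 2 → 1
  end 1, accepted
w3:
  start at 5
  read 'r': 5 → 0
  read 'q': 0 → 0
  read 'r': 0 → 0
  read 'p': 0 → 2
  read 'r': 2 → 4
  read 'r': 4 → 2
  read 'r': 2 → 4
  end 4, rejected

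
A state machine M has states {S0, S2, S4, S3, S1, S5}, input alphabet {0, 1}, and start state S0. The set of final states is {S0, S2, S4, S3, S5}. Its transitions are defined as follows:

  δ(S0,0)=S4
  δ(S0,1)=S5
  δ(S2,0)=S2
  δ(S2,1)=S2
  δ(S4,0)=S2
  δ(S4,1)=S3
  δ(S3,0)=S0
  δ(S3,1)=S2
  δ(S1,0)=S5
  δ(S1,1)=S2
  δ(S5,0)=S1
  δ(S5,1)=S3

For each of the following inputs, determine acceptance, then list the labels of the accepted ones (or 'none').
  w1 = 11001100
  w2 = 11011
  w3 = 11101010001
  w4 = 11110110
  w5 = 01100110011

w1, w2, w3, w4, w5

w1:
  start at S0
  read '1': S0 → S5
  read '1': S5 → S3
  read '0': S3 → S0
  read '0': S0 → S4
  read '1': S4 → S3
  read '1': S3 → S2
  read '0': S2 → S2
  read '0': S2 → S2
  end S2, accepted
w2:
  start at S0
  read '1': S0 → S5
  read '1': S5 → S3
  read '0': S3 → S0
  read '1': S0 → S5
  read '1': S5 → S3
  end S3, accepted
w3:
  start at S0
  read '1': S0 → S5
  read '1': S5 → S3
  read '1': S3 → S2
  read '0': S2 → S2
  read '1': S2 → S2
  read '0': S2 → S2
  read '1': S2 → S2
  read '0': S2 → S2
  read '0': S2 → S2
  read '0': S2 → S2
  read '1': S2 → S2
  end S2, accepted
w4:
  start at S0
  read '1': S0 → S5
  read '1': S5 → S3
  read '1': S3 → S2
  read '1': S2 → S2
  read '0': S2 → S2
  read '1': S2 → S2
  read '1': S2 → S2
  read '0': S2 → S2
  end S2, accepted
w5:
  start at S0
  read '0': S0 → S4
  read '1': S4 → S3
  read '1': S3 → S2
  read '0': S2 → S2
  read '0': S2 → S2
  read '1': S2 → S2
  read '1': S2 → S2
  read '0': S2 → S2
  read '0': S2 → S2
  read '1': S2 → S2
  read '1': S2 → S2
  end S2, accepted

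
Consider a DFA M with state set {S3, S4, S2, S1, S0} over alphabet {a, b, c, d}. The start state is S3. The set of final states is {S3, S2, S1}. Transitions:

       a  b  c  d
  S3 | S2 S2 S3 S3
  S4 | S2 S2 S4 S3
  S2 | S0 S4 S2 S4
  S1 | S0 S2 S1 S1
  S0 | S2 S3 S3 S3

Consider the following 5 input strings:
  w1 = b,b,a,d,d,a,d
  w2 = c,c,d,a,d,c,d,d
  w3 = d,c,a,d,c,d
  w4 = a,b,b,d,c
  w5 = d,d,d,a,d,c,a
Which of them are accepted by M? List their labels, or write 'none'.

w2, w3, w5

w1: Trace: S3 -b-> S2 -b-> S4 -a-> S2 -d-> S4 -d-> S3 -a-> S2 -d-> S4  → end S4, rejected
w2: Trace: S3 -c-> S3 -c-> S3 -d-> S3 -a-> S2 -d-> S4 -c-> S4 -d-> S3 -d-> S3  → end S3, accepted
w3: Trace: S3 -d-> S3 -c-> S3 -a-> S2 -d-> S4 -c-> S4 -d-> S3  → end S3, accepted
w4: Trace: S3 -a-> S2 -b-> S4 -b-> S2 -d-> S4 -c-> S4  → end S4, rejected
w5: Trace: S3 -d-> S3 -d-> S3 -d-> S3 -a-> S2 -d-> S4 -c-> S4 -a-> S2  → end S2, accepted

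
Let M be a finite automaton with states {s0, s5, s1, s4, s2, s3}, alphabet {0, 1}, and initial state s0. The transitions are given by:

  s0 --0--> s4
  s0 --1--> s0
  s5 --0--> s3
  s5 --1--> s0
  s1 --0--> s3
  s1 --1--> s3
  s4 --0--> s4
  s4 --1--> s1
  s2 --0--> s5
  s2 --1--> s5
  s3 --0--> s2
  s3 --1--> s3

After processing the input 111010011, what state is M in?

s0 → s0 → s0 → s0 → s4 → s1 → s3 → s2 → s5 → s0

s0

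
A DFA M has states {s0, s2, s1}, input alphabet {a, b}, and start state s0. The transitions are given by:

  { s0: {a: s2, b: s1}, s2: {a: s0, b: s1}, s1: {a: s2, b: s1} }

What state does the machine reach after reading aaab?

s1

start at s0
read 'a': s0 → s2
read 'a': s2 → s0
read 'a': s0 → s2
read 'b': s2 → s1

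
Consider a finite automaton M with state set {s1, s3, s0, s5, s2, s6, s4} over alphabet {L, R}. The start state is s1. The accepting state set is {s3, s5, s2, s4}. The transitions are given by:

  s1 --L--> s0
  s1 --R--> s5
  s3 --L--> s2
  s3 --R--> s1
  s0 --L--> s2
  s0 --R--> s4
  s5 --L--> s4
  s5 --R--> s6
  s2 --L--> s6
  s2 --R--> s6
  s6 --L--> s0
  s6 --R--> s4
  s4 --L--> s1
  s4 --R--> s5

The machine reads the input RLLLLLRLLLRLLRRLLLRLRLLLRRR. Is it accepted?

Yes

start at s1
read 'R': s1 → s5
read 'L': s5 → s4
read 'L': s4 → s1
read 'L': s1 → s0
read 'L': s0 → s2
read 'L': s2 → s6
read 'R': s6 → s4
read 'L': s4 → s1
read 'L': s1 → s0
read 'L': s0 → s2
read 'R': s2 → s6
read 'L': s6 → s0
read 'L': s0 → s2
read 'R': s2 → s6
read 'R': s6 → s4
read 'L': s4 → s1
read 'L': s1 → s0
read 'L': s0 → s2
read 'R': s2 → s6
read 'L': s6 → s0
read 'R': s0 → s4
read 'L': s4 → s1
read 'L': s1 → s0
read 'L': s0 → s2
read 'R': s2 → s6
read 'R': s6 → s4
read 'R': s4 → s5
End state s5 is accepting.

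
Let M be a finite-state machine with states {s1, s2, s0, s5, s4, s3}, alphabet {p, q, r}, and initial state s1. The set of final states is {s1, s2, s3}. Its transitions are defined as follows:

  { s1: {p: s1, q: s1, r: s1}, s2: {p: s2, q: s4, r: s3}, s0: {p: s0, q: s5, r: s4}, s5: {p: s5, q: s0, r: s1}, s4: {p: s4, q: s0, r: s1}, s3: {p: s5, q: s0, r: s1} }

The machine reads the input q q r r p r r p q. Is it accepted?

Yes

s1 → s1 → s1 → s1 → s1 → s1 → s1 → s1 → s1 → s1
End state s1 is accepting.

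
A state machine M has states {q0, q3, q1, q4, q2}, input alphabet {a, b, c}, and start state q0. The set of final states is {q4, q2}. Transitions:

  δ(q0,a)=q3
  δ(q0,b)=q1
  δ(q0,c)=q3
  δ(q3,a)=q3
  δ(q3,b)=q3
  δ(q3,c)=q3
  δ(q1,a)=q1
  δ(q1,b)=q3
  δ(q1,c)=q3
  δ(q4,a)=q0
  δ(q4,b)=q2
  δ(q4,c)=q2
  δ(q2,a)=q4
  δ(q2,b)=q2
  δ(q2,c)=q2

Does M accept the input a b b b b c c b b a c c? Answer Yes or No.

No

q0 → q3 → q3 → q3 → q3 → q3 → q3 → q3 → q3 → q3 → q3 → q3 → q3
End state q3 is not accepting.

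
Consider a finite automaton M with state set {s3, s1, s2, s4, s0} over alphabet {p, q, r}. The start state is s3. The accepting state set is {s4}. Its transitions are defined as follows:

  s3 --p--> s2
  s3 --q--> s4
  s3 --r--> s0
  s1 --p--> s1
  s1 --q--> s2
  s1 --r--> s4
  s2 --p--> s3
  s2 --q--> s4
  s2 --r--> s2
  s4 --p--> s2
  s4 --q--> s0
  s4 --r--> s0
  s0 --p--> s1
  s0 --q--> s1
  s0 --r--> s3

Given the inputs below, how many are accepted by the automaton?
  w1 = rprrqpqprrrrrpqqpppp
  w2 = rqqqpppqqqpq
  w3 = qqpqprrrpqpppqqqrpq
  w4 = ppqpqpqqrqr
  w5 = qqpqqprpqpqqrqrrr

1

w1: Trace: s3 -r-> s0 -p-> s1 -r-> s4 -r-> s0 -q-> s1 -p-> s1 -q-> s2 -p-> s3 -r-> s0 -r-> s3 -r-> s0 -r-> s3 -r-> s0 -p-> s1 -q-> s2 -q-> s4 -p-> s2 -p-> s3 -p-> s2 -p-> s3  → end s3, rejected
w2: Trace: s3 -r-> s0 -q-> s1 -q-> s2 -q-> s4 -p-> s2 -p-> s3 -p-> s2 -q-> s4 -q-> s0 -q-> s1 -p-> s1 -q-> s2  → end s2, rejected
w3: Trace: s3 -q-> s4 -q-> s0 -p-> s1 -q-> s2 -p-> s3 -r-> s0 -r-> s3 -r-> s0 -p-> s1 -q-> s2 -p-> s3 -p-> s2 -p-> s3 -q-> s4 -q-> s0 -q-> s1 -r-> s4 -p-> s2 -q-> s4  → end s4, accepted
w4: Trace: s3 -p-> s2 -p-> s3 -q-> s4 -p-> s2 -q-> s4 -p-> s2 -q-> s4 -q-> s0 -r-> s3 -q-> s4 -r-> s0  → end s0, rejected
w5: Trace: s3 -q-> s4 -q-> s0 -p-> s1 -q-> s2 -q-> s4 -p-> s2 -r-> s2 -p-> s3 -q-> s4 -p-> s2 -q-> s4 -q-> s0 -r-> s3 -q-> s4 -r-> s0 -r-> s3 -r-> s0  → end s0, rejected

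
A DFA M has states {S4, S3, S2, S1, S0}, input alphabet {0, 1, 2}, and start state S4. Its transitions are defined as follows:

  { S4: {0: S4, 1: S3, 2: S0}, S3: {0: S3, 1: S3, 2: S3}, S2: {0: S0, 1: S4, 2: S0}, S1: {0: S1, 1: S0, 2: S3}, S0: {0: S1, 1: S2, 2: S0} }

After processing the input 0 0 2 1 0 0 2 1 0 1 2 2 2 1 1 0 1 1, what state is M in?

S3

S4 → S4 → S4 → S0 → S2 → S0 → S1 → S3 → S3 → S3 → S3 → S3 → S3 → S3 → S3 → S3 → S3 → S3 → S3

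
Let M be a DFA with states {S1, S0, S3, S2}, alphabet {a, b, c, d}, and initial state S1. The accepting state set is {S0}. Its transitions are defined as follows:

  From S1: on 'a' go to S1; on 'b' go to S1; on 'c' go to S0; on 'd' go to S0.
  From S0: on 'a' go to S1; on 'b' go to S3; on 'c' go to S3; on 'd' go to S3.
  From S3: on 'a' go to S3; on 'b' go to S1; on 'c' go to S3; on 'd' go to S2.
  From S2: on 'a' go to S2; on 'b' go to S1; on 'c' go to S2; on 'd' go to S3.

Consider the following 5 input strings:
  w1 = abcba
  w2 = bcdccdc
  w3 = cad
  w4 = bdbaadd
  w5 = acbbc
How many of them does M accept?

2

w1: Trace: S1 -a-> S1 -b-> S1 -c-> S0 -b-> S3 -a-> S3  → end S3, rejected
w2: Trace: S1 -b-> S1 -c-> S0 -d-> S3 -c-> S3 -c-> S3 -d-> S2 -c-> S2  → end S2, rejected
w3: Trace: S1 -c-> S0 -a-> S1 -d-> S0  → end S0, accepted
w4: Trace: S1 -b-> S1 -d-> S0 -b-> S3 -a-> S3 -a-> S3 -d-> S2 -d-> S3  → end S3, rejected
w5: Trace: S1 -a-> S1 -c-> S0 -b-> S3 -b-> S1 -c-> S0  → end S0, accepted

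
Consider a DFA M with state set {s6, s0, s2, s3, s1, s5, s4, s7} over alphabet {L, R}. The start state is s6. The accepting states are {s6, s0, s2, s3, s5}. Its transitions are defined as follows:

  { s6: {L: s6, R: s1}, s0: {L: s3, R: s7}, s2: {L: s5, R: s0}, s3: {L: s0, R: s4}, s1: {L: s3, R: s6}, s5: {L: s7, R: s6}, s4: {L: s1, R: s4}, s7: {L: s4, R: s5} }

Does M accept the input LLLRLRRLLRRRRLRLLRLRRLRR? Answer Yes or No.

s6 → s6 → s6 → s6 → s1 → s3 → s4 → s4 → s1 → s3 → s4 → s4 → s4 → s4 → s1 → s6 → s6 → s6 → s1 → s3 → s4 → s4 → s1 → s6 → s1
End state s1 is not accepting.

No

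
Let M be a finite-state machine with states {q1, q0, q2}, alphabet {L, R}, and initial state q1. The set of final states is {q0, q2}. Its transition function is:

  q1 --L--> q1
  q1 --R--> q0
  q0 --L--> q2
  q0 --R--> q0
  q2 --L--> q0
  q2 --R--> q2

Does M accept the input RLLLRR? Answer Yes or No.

q1 → q0 → q2 → q0 → q2 → q2 → q2
End state q2 is accepting.

Yes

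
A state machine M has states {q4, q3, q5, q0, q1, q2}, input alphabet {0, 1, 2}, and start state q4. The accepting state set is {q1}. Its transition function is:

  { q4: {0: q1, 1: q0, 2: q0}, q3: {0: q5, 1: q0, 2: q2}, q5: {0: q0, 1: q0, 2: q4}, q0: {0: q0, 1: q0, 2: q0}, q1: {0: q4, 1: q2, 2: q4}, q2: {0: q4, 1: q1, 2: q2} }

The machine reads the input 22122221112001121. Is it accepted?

Trace: q4 -2-> q0 -2-> q0 -1-> q0 -2-> q0 -2-> q0 -2-> q0 -2-> q0 -1-> q0 -1-> q0 -1-> q0 -2-> q0 -0-> q0 -0-> q0 -1-> q0 -1-> q0 -2-> q0 -1-> q0
End state q0 is not accepting.

No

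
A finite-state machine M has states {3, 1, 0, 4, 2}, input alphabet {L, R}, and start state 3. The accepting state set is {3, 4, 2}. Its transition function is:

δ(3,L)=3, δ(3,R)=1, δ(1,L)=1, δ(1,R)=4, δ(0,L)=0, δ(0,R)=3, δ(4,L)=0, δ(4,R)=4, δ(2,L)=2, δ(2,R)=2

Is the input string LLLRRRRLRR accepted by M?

No

3 → 3 → 3 → 3 → 1 → 4 → 4 → 4 → 0 → 3 → 1
End state 1 is not accepting.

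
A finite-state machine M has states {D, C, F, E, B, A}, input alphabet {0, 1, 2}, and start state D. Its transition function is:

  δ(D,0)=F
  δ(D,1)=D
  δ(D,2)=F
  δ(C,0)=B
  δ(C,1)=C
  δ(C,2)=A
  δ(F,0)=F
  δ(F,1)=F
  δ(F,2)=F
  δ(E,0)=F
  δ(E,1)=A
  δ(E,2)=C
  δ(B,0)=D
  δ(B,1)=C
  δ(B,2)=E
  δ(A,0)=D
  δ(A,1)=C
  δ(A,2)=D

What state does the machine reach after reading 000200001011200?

D → F → F → F → F → F → F → F → F → F → F → F → F → F → F → F

F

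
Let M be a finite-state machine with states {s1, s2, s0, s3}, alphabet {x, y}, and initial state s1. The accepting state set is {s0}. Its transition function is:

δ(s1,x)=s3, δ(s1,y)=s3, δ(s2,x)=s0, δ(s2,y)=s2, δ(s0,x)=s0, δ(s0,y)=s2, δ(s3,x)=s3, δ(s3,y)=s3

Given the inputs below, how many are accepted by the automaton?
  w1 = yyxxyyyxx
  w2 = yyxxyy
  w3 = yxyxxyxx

w1:
  start at s1
  read 'y': s1 → s3
  read 'y': s3 → s3
  read 'x': s3 → s3
  read 'x': s3 → s3
  read 'y': s3 → s3
  read 'y': s3 → s3
  read 'y': s3 → s3
  read 'x': s3 → s3
  read 'x': s3 → s3
  end s3, rejected
w2:
  start at s1
  read 'y': s1 → s3
  read 'y': s3 → s3
  read 'x': s3 → s3
  read 'x': s3 → s3
  read 'y': s3 → s3
  read 'y': s3 → s3
  end s3, rejected
w3:
  start at s1
  read 'y': s1 → s3
  read 'x': s3 → s3
  read 'y': s3 → s3
  read 'x': s3 → s3
  read 'x': s3 → s3
  read 'y': s3 → s3
  read 'x': s3 → s3
  read 'x': s3 → s3
  end s3, rejected

0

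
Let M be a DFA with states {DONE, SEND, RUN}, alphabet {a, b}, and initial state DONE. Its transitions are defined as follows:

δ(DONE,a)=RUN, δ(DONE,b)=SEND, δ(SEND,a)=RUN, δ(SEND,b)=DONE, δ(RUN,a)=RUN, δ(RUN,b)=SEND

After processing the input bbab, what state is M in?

Trace: DONE -b-> SEND -b-> DONE -a-> RUN -b-> SEND

SEND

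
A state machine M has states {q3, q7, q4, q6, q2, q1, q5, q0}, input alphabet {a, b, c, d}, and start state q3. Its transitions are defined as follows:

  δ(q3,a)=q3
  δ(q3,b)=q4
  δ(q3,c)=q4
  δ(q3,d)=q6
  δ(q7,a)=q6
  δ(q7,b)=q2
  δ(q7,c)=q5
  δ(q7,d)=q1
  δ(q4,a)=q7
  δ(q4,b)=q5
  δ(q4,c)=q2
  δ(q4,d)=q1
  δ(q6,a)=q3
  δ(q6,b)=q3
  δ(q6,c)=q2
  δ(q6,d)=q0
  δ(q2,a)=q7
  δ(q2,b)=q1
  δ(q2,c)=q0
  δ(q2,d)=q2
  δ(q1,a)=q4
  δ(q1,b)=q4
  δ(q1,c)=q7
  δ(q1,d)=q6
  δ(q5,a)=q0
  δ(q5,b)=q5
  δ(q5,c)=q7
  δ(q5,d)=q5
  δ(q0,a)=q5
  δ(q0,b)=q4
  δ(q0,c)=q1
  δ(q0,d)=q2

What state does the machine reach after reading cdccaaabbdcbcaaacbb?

q3 → q4 → q1 → q7 → q5 → q0 → q5 → q0 → q4 → q5 → q5 → q7 → q2 → q0 → q5 → q0 → q5 → q7 → q2 → q1

q1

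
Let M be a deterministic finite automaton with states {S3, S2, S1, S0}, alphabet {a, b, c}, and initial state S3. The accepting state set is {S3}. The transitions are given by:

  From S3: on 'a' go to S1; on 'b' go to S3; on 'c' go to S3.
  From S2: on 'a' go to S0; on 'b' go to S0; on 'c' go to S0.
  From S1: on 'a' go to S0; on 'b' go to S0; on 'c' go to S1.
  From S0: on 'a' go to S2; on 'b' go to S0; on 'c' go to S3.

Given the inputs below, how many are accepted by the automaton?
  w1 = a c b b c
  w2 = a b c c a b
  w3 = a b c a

1

w1: Trace: S3 -a-> S1 -c-> S1 -b-> S0 -b-> S0 -c-> S3  → end S3, accepted
w2: Trace: S3 -a-> S1 -b-> S0 -c-> S3 -c-> S3 -a-> S1 -b-> S0  → end S0, rejected
w3: Trace: S3 -a-> S1 -b-> S0 -c-> S3 -a-> S1  → end S1, rejected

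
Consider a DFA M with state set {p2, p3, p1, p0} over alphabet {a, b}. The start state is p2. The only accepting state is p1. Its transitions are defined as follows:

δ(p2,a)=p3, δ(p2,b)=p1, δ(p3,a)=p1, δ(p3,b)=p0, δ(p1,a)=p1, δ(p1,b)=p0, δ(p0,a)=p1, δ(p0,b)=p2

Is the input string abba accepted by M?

No

p2 → p3 → p0 → p2 → p3
End state p3 is not accepting.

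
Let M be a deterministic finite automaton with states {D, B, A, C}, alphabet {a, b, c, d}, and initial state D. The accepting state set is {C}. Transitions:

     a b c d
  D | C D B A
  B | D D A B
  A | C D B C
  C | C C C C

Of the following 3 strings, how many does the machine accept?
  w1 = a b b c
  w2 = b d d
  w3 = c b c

2

w1:
  start at D
  read 'a': D → C
  read 'b': C → C
  read 'b': C → C
  read 'c': C → C
  end C, accepted
w2:
  start at D
  read 'b': D → D
  read 'd': D → A
  read 'd': A → C
  end C, accepted
w3:
  start at D
  read 'c': D → B
  read 'b': B → D
  read 'c': D → B
  end B, rejected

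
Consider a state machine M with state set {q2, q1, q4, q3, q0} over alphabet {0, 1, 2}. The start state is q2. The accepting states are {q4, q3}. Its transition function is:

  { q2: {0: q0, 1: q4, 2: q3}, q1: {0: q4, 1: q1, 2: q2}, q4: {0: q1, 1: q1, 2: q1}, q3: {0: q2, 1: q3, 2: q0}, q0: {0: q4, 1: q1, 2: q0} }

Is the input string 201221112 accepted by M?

start at q2
read '2': q2 → q3
read '0': q3 → q2
read '1': q2 → q4
read '2': q4 → q1
read '2': q1 → q2
read '1': q2 → q4
read '1': q4 → q1
read '1': q1 → q1
read '2': q1 → q2
End state q2 is not accepting.

No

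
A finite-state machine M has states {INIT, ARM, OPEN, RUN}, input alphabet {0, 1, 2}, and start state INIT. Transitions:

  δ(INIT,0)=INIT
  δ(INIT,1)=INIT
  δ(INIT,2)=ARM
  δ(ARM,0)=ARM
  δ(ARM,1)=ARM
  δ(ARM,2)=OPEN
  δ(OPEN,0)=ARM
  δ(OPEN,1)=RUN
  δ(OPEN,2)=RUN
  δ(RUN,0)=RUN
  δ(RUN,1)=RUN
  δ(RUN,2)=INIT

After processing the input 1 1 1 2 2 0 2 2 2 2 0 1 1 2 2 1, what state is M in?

Trace: INIT -1-> INIT -1-> INIT -1-> INIT -2-> ARM -2-> OPEN -0-> ARM -2-> OPEN -2-> RUN -2-> INIT -2-> ARM -0-> ARM -1-> ARM -1-> ARM -2-> OPEN -2-> RUN -1-> RUN

RUN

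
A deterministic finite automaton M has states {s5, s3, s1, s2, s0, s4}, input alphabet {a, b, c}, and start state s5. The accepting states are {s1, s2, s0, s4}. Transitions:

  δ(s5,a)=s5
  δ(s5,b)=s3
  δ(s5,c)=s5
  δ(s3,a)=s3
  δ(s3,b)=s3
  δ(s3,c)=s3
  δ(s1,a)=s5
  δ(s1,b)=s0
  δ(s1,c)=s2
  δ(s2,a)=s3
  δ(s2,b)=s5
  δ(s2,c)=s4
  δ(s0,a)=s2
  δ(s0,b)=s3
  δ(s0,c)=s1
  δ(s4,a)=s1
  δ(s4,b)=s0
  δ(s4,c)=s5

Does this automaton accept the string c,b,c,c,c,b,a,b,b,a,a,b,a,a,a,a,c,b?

No

Trace: s5 -c-> s5 -b-> s3 -c-> s3 -c-> s3 -c-> s3 -b-> s3 -a-> s3 -b-> s3 -b-> s3 -a-> s3 -a-> s3 -b-> s3 -a-> s3 -a-> s3 -a-> s3 -a-> s3 -c-> s3 -b-> s3
End state s3 is not accepting.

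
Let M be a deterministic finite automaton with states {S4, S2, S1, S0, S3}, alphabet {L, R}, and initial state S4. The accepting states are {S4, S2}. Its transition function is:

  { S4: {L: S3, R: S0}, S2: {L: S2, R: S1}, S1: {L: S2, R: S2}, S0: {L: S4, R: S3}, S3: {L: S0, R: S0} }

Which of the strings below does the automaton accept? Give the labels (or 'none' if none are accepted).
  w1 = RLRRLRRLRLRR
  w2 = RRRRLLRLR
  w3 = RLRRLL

w3

w1:
  start at S4
  read 'R': S4 → S0
  read 'L': S0 → S4
  read 'R': S4 → S0
  read 'R': S0 → S3
  read 'L': S3 → S0
  read 'R': S0 → S3
  read 'R': S3 → S0
  read 'L': S0 → S4
  read 'R': S4 → S0
  read 'L': S0 → S4
  read 'R': S4 → S0
  read 'R': S0 → S3
  end S3, rejected
w2:
  start at S4
  read 'R': S4 → S0
  read 'R': S0 → S3
  read 'R': S3 → S0
  read 'R': S0 → S3
  read 'L': S3 → S0
  read 'L': S0 → S4
  read 'R': S4 → S0
  read 'L': S0 → S4
  read 'R': S4 → S0
  end S0, rejected
w3:
  start at S4
  read 'R': S4 → S0
  read 'L': S0 → S4
  read 'R': S4 → S0
  read 'R': S0 → S3
  read 'L': S3 → S0
  read 'L': S0 → S4
  end S4, accepted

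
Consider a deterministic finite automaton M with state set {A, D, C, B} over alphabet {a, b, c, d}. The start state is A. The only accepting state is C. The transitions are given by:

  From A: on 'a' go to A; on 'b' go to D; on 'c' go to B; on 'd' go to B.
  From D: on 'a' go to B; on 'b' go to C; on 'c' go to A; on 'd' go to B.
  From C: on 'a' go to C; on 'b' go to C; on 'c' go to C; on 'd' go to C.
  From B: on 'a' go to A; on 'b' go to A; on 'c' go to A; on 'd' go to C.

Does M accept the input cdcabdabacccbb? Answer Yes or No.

Yes

Trace: A -c-> B -d-> C -c-> C -a-> C -b-> C -d-> C -a-> C -b-> C -a-> C -c-> C -c-> C -c-> C -b-> C -b-> C
End state C is accepting.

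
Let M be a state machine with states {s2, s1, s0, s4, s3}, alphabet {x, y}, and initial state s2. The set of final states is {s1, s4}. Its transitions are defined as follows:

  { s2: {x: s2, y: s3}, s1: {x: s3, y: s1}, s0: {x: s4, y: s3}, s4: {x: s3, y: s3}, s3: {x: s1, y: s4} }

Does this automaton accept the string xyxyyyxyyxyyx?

No

start at s2
read 'x': s2 → s2
read 'y': s2 → s3
read 'x': s3 → s1
read 'y': s1 → s1
read 'y': s1 → s1
read 'y': s1 → s1
read 'x': s1 → s3
read 'y': s3 → s4
read 'y': s4 → s3
read 'x': s3 → s1
read 'y': s1 → s1
read 'y': s1 → s1
read 'x': s1 → s3
End state s3 is not accepting.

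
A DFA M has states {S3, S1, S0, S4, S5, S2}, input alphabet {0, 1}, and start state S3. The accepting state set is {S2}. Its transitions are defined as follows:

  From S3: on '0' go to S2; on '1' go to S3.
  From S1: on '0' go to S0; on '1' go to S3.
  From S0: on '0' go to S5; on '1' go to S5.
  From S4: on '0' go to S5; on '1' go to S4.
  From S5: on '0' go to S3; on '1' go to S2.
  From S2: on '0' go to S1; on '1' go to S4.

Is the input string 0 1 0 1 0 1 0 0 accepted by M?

No

Trace: S3 -0-> S2 -1-> S4 -0-> S5 -1-> S2 -0-> S1 -1-> S3 -0-> S2 -0-> S1
End state S1 is not accepting.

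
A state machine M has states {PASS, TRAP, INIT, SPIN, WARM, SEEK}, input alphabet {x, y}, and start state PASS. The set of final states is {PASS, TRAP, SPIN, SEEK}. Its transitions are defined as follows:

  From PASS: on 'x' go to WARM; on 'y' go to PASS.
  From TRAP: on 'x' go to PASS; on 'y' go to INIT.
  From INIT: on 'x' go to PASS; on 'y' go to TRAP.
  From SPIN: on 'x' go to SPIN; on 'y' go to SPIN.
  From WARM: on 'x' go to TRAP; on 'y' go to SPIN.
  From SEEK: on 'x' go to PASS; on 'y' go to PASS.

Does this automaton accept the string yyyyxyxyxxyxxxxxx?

Yes

PASS → PASS → PASS → PASS → PASS → WARM → SPIN → SPIN → SPIN → SPIN → SPIN → SPIN → SPIN → SPIN → SPIN → SPIN → SPIN → SPIN
End state SPIN is accepting.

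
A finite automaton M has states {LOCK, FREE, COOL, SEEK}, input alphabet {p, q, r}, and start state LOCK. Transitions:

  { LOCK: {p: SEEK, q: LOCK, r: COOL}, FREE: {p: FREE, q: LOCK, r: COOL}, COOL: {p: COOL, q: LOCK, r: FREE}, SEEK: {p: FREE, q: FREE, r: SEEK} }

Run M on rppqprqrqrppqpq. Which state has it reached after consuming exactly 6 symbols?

SEEK

Trace: LOCK -r-> COOL -p-> COOL -p-> COOL -q-> LOCK -p-> SEEK -r-> SEEK
After 6 symbols: SEEK.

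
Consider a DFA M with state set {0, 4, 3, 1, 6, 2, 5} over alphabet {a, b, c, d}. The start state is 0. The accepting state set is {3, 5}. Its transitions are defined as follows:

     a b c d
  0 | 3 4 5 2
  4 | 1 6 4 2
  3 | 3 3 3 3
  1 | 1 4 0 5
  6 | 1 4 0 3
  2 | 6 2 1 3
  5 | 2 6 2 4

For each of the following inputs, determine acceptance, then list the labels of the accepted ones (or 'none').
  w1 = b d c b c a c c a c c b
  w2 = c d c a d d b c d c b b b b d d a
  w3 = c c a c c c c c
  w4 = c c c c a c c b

w2, w4

w1: 0 → 4 → 2 → 1 → 4 → 4 → 1 → 0 → 5 → 2 → 1 → 0 → 4  → end 4, rejected
w2: 0 → 5 → 4 → 4 → 1 → 5 → 4 → 6 → 0 → 2 → 1 → 4 → 6 → 4 → 6 → 3 → 3 → 3  → end 3, accepted
w3: 0 → 5 → 2 → 6 → 0 → 5 → 2 → 1 → 0  → end 0, rejected
w4: 0 → 5 → 2 → 1 → 0 → 3 → 3 → 3 → 3  → end 3, accepted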